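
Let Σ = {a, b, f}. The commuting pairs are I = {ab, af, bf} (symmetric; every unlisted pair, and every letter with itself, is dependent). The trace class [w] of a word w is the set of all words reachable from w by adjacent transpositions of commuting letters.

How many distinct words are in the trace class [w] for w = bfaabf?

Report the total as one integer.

90

drop 0:b onto floor
drop 1:f onto floor
drop 2:a onto floor
drop 3:a onto {2:a}
drop 4:b onto {0:b}
drop 5:f onto {1:f}
ground layer = {0:b, 1:f, 2:a}
drop-orders for the pieces not yet dropped (sum over which currently-grounded one goes next):
  1 to go: {3} 1  {4} 1  {5} 1
  2 to go: {0,4} 1  {1,5} 1  {2,3} 1  {3,4} 2  {3,5} 2  {4,5} 2
  3 to go: {0,3,4} 3  {0,4,5} 3  {1,3,5} 3  {1,4,5} 3  {2,3,4} 3  {2,3,5} 3  {3,4,5} 6
  4 to go: {0,1,4,5} 6  {0,2,3,4} 6  {0,3,4,5} 12  {1,2,3,5} 6  {1,3,4,5} 12  {2,3,4,5} 12
  if 0:b drops first: 30 orders
  if 1:f drops first: 30 orders
  if 2:a drops first: 30 orders
heap linearizations: 90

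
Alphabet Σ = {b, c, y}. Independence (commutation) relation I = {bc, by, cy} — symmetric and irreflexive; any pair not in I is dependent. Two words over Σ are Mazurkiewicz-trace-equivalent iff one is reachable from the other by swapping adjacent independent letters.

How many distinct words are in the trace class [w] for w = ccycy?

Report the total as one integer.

10

drop 0:c onto floor
drop 1:c onto {0:c}
drop 2:y onto floor
drop 3:c onto {1:c}
drop 4:y onto {2:y}
ground layer = {0:c, 2:y}
drop-orders for the pieces not yet dropped (sum over which currently-grounded one goes next):
  1 to go: {3} 1  {4} 1
  2 to go: {1,3} 1  {2,4} 1  {3,4} 2
  3 to go: {0,1,3} 1  {1,3,4} 3  {2,3,4} 3
  if 0:c drops first: 6 orders
  if 2:y drops first: 4 orders
heap linearizations: 10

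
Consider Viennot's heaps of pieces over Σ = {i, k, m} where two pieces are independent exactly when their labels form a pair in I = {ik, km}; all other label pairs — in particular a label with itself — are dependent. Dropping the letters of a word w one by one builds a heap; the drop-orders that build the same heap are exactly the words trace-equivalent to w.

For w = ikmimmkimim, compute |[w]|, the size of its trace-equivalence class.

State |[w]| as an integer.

55

piece 0:i — minimal
piece 1:k — minimal
piece 2:m rests on {0:i}
piece 3:i rests on {2:m}
piece 4:m rests on {3:i}
piece 5:m rests on {4:m}
piece 6:k rests on {1:k}
piece 7:i rests on {5:m}
piece 8:m rests on {7:i}
piece 9:i rests on {8:m}
piece 10:m rests on {9:i}
minimal pieces: {0:i, 1:k}
ways to finish when only these pieces remain (= sum over removing one remaining piece with nothing left below it):
  1 left: {6}→1  {10}→1
  2 left: {1,6}→1  {6,10}→2  {9,10}→1
  3 left: {1,6,10}→3  {6,9,10}→3  {8,9,10}→1
  4 left: {1,6,9,10}→6  {6,8,9,10}→4  {7,8,9,10}→1
  5 left: {1,6,8,9,10}→10  {5,7,8,9,10}→1  {6,7,8,9,10}→5
  6 left: {1,6,7,8,9,10}→15  {4,5,7,8,9,10}→1  {5,6,7,8,9,10}→6
  7 left: {1,5,6,7,8,9,10}→21  {3,4,5,7,8,9,10}→1  {4,5,6,7,8,9,10}→7
  8 left: {1,4,5,6,7,8,9,10}→28  {2,3,4,5,7,8,9,10}→1  {3,4,5,6,7,8,9,10}→8
  9 left: {0,2,3,4,5,7,8,9,10}→1  {1,3,4,5,6,7,8,9,10}→36  {2,3,4,5,6,7,8,9,10}→9
  placing 0:i first → 45 extensions
  placing 1:k first → 10 extensions
total linear extensions = 55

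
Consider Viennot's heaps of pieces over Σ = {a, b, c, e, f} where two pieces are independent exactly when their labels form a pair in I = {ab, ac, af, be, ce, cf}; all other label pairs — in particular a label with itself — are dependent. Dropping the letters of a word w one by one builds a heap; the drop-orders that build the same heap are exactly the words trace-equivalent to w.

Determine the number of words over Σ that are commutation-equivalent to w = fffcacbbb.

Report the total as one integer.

piece 0:f — minimal
piece 1:f rests on {0:f}
piece 2:f rests on {1:f}
piece 3:c — minimal
piece 4:a — minimal
piece 5:c rests on {3:c}
piece 6:b rests on {2:f, 5:c}
piece 7:b rests on {6:b}
piece 8:b rests on {7:b}
minimal pieces: {0:f, 3:c, 4:a}
ways to finish when only these pieces remain (= sum over removing one remaining piece with nothing left below it):
  1 left: {4}→1  {8}→1
  2 left: {4,8}→2  {7,8}→1
  3 left: {4,7,8}→3  {6,7,8}→1
  4 left: {2,6,7,8}→1  {4,6,7,8}→4  {5,6,7,8}→1
  5 left: {1,2,6,7,8}→1  {2,4,6,7,8}→5  {2,5,6,7,8}→2  {3,5,6,7,8}→1  {4,5,6,7,8}→5
  6 left: {0,1,2,6,7,8}→1  {1,2,4,6,7,8}→6  {1,2,5,6,7,8}→3  {2,3,5,6,7,8}→3  {2,4,5,6,7,8}→12  {3,4,5,6,7,8}→6
  7 left: {0,1,2,4,6,7,8}→7  {0,1,2,5,6,7,8}→4  {1,2,3,5,6,7,8}→6  {1,2,4,5,6,7,8}→21  {2,3,4,5,6,7,8}→21
  placing 0:f first → 48 extensions
  placing 3:c first → 32 extensions
  placing 4:a first → 10 extensions
total linear extensions = 90

90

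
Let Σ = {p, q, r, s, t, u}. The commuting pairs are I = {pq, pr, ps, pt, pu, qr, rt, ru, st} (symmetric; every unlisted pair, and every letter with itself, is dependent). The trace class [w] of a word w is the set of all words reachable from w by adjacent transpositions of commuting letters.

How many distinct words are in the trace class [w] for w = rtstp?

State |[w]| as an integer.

drop 0:r onto floor
drop 1:t onto floor
drop 2:s onto {0:r}
drop 3:t onto {1:t}
drop 4:p onto floor
ground layer = {0:r, 1:t, 4:p}
drop-orders for the pieces not yet dropped (sum over which currently-grounded one goes next):
  1 to go: {2} 1  {3} 1  {4} 1
  2 to go: {0,2} 1  {1,3} 1  {2,3} 2  {2,4} 2  {3,4} 2
  3 to go: {0,2,3} 3  {0,2,4} 3  {1,2,3} 3  {1,3,4} 3  {2,3,4} 6
  if 0:r drops first: 12 orders
  if 1:t drops first: 12 orders
  if 4:p drops first: 6 orders
heap linearizations: 30

30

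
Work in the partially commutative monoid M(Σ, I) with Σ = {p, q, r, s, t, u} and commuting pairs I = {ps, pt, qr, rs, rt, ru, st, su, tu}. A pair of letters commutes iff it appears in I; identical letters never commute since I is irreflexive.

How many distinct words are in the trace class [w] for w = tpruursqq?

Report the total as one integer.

#0=t has no predecessor
#1=p has no predecessor
#2=r depends on [1:p]
#3=u depends on [1:p]
#4=u depends on [3:u]
#5=r depends on [2:r]
#6=s has no predecessor
#7=q depends on [0:t, 4:u, 6:s]
#8=q depends on [7:q]
sources: [0:t, 1:p, 6:s]
N(rest) = Σ N(rest − s) over sources s of rest; N(one piece) = 1:
  size 1 → [5]=1  [8]=1
  size 2 → [2,5]=1  [5,8]=2  [7,8]=1
  size 3 → [0,7,8]=1  [2,5,8]=3  [4,7,8]=1  [5,7,8]=3  [6,7,8]=1
  size 4 → [0,4,7,8]=2  [0,5,7,8]=4  [0,6,7,8]=2  [2,5,7,8]=6  [3,4,7,8]=1  [4,5,7,8]=4  [4,6,7,8]=2  [5,6,7,8]=4
  size 5 → [0,2,5,7,8]=10  [0,3,4,7,8]=3  [0,4,5,7,8]=10  [0,4,6,7,8]=6  [0,5,6,7,8]=10  [2,4,5,7,8]=10  [2,5,6,7,8]=10  [3,4,5,7,8]=5  [3,4,6,7,8]=3  [4,5,6,7,8]=10
  size 6 → [0,2,4,5,7,8]=30  [0,2,5,6,7,8]=30  [0,3,4,5,7,8]=18  [0,3,4,6,7,8]=12  [0,4,5,6,7,8]=36  [2,3,4,5,7,8]=15  [2,4,5,6,7,8]=30  [3,4,5,6,7,8]=18
  size 7 → [0,2,3,4,5,7,8]=63  [0,2,4,5,6,7,8]=126  [0,3,4,5,6,7,8]=84  [1,2,3,4,5,7,8]=15  [2,3,4,5,6,7,8]=63
  first=0(t) contributes 78
  first=1(p) contributes 336
  first=6(s) contributes 78
|[w]| = 492

492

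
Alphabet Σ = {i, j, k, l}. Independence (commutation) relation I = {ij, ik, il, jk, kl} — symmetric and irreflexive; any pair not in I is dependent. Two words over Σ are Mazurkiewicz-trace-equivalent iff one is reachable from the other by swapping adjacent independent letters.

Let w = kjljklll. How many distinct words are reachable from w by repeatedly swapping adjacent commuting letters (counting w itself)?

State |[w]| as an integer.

28

drop 0:k onto floor
drop 1:j onto floor
drop 2:l onto {1:j}
drop 3:j onto {2:l}
drop 4:k onto {0:k}
drop 5:l onto {3:j}
drop 6:l onto {5:l}
drop 7:l onto {6:l}
ground layer = {0:k, 1:j}
drop-orders for the pieces not yet dropped (sum over which currently-grounded one goes next):
  1 to go: {4} 1  {7} 1
  2 to go: {0,4} 1  {4,7} 2  {6,7} 1
  3 to go: {0,4,7} 3  {4,6,7} 3  {5,6,7} 1
  4 to go: {0,4,6,7} 6  {3,5,6,7} 1  {4,5,6,7} 4
  5 to go: {0,4,5,6,7} 10  {2,3,5,6,7} 1  {3,4,5,6,7} 5
  6 to go: {0,3,4,5,6,7} 15  {1,2,3,5,6,7} 1  {2,3,4,5,6,7} 6
  if 0:k drops first: 7 orders
  if 1:j drops first: 21 orders
heap linearizations: 28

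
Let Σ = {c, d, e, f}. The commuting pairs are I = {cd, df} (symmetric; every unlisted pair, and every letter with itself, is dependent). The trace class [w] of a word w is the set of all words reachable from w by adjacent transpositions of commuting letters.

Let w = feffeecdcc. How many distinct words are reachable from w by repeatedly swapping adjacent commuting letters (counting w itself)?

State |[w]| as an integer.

4

#0=f has no predecessor
#1=e depends on [0:f]
#2=f depends on [1:e]
#3=f depends on [2:f]
#4=e depends on [3:f]
#5=e depends on [4:e]
#6=c depends on [5:e]
#7=d depends on [5:e]
#8=c depends on [6:c]
#9=c depends on [8:c]
sources: [0:f]
N(rest) = Σ N(rest − s) over sources s of rest; N(one piece) = 1:
  size 1 → [7]=1  [9]=1
  size 2 → [7,9]=2  [8,9]=1
  size 3 → [6,8,9]=1  [7,8,9]=3
  size 4 → [6,7,8,9]=4
  size 5 → [5,6,7,8,9]=4
  size 6 → [4,5,6,7,8,9]=4
  size 7 → [3,4,5,6,7,8,9]=4
  size 8 → [2,3,4,5,6,7,8,9]=4
  first=0(f) contributes 4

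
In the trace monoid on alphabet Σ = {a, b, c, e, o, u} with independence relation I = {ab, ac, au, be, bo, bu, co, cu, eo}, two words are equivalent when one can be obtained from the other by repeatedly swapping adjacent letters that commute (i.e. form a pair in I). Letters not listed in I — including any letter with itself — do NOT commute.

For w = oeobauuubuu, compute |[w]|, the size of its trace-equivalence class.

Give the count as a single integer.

0(o) covers ∅
1(e) covers ∅
2(o) covers 0:o
3(b) covers ∅
4(a) covers 1:e, 2:o
5(u) covers 1:e, 2:o
6(u) covers 5:u
7(u) covers 6:u
8(b) covers 3:b
9(u) covers 7:u
10(u) covers 9:u
floor of heap: 0:o, 1:e, 3:b
completions by unplaced set U, small U first (add the entries for U minus each lowest piece of U):
  |U|=1: {4}:1  {8}:1  {10}:1
  |U|=2: {3,8}:1  {4,8}:2  {4,10}:2  {8,10}:2  {9,10}:1
  |U|=3: {3,4,8}:3  {3,8,10}:3  {4,8,10}:6  {4,9,10}:3  {7,9,10}:1  {8,9,10}:3
  |U|=4: {3,4,8,10}:12  {3,8,9,10}:6  {4,7,9,10}:4  {4,8,9,10}:12  {6,7,9,10}:1  {7,8,9,10}:4
  |U|=5: {3,4,8,9,10}:30  {3,7,8,9,10}:10  {4,6,7,9,10}:5  {4,7,8,9,10}:20  {5,6,7,9,10}:1  {6,7,8,9,10}:5
  |U|=6: {3,4,7,8,9,10}:60  {3,6,7,8,9,10}:15  {4,5,6,7,9,10}:6  {4,6,7,8,9,10}:30  {5,6,7,8,9,10}:6
  |U|=7: {1,4,5,6,7,9,10}:6  {2,4,5,6,7,9,10}:6  {3,4,6,7,8,9,10}:105  {3,5,6,7,8,9,10}:21  {4,5,6,7,8,9,10}:42
  |U|=8: {0,2,4,5,6,7,9,10}:6  {1,2,4,5,6,7,9,10}:12  {1,4,5,6,7,8,9,10}:48  {2,4,5,6,7,8,9,10}:48  {3,4,5,6,7,8,9,10}:168
  |U|=9: {0,1,2,4,5,6,7,9,10}:18  {0,2,4,5,6,7,8,9,10}:54  {1,2,4,5,6,7,8,9,10}:108  {1,3,4,5,6,7,8,9,10}:216  {2,3,4,5,6,7,8,9,10}:216
  start at 0(o): 540
  start at 1(e): 270
  start at 3(b): 180
sum over floor = 990

990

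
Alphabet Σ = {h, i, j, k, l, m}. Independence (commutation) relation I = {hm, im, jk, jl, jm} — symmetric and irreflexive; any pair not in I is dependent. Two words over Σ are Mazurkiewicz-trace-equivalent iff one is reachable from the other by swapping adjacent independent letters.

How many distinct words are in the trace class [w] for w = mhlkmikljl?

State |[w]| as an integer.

piece 0:m — minimal
piece 1:h — minimal
piece 2:l rests on {0:m, 1:h}
piece 3:k rests on {2:l}
piece 4:m rests on {3:k}
piece 5:i rests on {3:k}
piece 6:k rests on {4:m, 5:i}
piece 7:l rests on {6:k}
piece 8:j rests on {5:i}
piece 9:l rests on {7:l}
minimal pieces: {0:m, 1:h}
ways to finish when only these pieces remain (= sum over removing one remaining piece with nothing left below it):
  1 left: {8}→1  {9}→1
  2 left: {7,9}→1  {8,9}→2
  3 left: {6,7,9}→1  {7,8,9}→3
  4 left: {4,6,7,9}→1  {6,7,8,9}→4
  5 left: {4,6,7,8,9}→5  {5,6,7,8,9}→4
  6 left: {4,5,6,7,8,9}→9
  7 left: {3,4,5,6,7,8,9}→9
  8 left: {2,3,4,5,6,7,8,9}→9
  placing 0:m first → 9 extensions
  placing 1:h first → 9 extensions
total linear extensions = 18

18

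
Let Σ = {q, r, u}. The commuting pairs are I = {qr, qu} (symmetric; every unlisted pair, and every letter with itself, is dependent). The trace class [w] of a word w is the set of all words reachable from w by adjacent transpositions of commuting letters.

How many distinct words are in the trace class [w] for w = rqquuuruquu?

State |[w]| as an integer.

165

piece 0:r — minimal
piece 1:q — minimal
piece 2:q rests on {1:q}
piece 3:u rests on {0:r}
piece 4:u rests on {3:u}
piece 5:u rests on {4:u}
piece 6:r rests on {5:u}
piece 7:u rests on {6:r}
piece 8:q rests on {2:q}
piece 9:u rests on {7:u}
piece 10:u rests on {9:u}
minimal pieces: {0:r, 1:q}
ways to finish when only these pieces remain (= sum over removing one remaining piece with nothing left below it):
  1 left: {8}→1  {10}→1
  2 left: {2,8}→1  {8,10}→2  {9,10}→1
  3 left: {1,2,8}→1  {2,8,10}→3  {7,9,10}→1  {8,9,10}→3
  4 left: {1,2,8,10}→4  {2,8,9,10}→6  {6,7,9,10}→1  {7,8,9,10}→4
  5 left: {1,2,8,9,10}→10  {2,7,8,9,10}→10  {5,6,7,9,10}→1  {6,7,8,9,10}→5
  6 left: {1,2,7,8,9,10}→20  {2,6,7,8,9,10}→15  {4,5,6,7,9,10}→1  {5,6,7,8,9,10}→6
  7 left: {1,2,6,7,8,9,10}→35  {2,5,6,7,8,9,10}→21  {3,4,5,6,7,9,10}→1  {4,5,6,7,8,9,10}→7
  8 left: {0,3,4,5,6,7,9,10}→1  {1,2,5,6,7,8,9,10}→56  {2,4,5,6,7,8,9,10}→28  {3,4,5,6,7,8,9,10}→8
  9 left: {0,3,4,5,6,7,8,9,10}→9  {1,2,4,5,6,7,8,9,10}→84  {2,3,4,5,6,7,8,9,10}→36
  placing 0:r first → 120 extensions
  placing 1:q first → 45 extensions
total linear extensions = 165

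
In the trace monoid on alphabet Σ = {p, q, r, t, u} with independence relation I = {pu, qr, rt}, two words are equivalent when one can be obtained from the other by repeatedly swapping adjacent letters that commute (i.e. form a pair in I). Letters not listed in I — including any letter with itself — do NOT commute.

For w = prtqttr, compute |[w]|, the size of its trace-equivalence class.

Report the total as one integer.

drop 0:p onto floor
drop 1:r onto {0:p}
drop 2:t onto {0:p}
drop 3:q onto {2:t}
drop 4:t onto {3:q}
drop 5:t onto {4:t}
drop 6:r onto {1:r}
ground layer = {0:p}
drop-orders for the pieces not yet dropped (sum over which currently-grounded one goes next):
  1 to go: {5} 1  {6} 1
  2 to go: {1,6} 1  {4,5} 1  {5,6} 2
  3 to go: {1,5,6} 3  {3,4,5} 1  {4,5,6} 3
  4 to go: {1,4,5,6} 6  {2,3,4,5} 1  {3,4,5,6} 4
  5 to go: {1,3,4,5,6} 10  {2,3,4,5,6} 5
  if 0:p drops first: 15 orders

15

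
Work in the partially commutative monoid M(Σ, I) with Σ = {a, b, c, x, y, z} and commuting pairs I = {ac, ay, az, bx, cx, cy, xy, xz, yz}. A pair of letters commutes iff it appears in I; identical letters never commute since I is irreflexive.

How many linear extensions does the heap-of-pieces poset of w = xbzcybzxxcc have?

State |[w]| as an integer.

495

#0=x has no predecessor
#1=b has no predecessor
#2=z depends on [1:b]
#3=c depends on [2:z]
#4=y depends on [1:b]
#5=b depends on [3:c, 4:y]
#6=z depends on [5:b]
#7=x depends on [0:x]
#8=x depends on [7:x]
#9=c depends on [6:z]
#10=c depends on [9:c]
sources: [0:x, 1:b]
N(rest) = Σ N(rest − s) over sources s of rest; N(one piece) = 1:
  size 1 → [8]=1  [10]=1
  size 2 → [7,8]=1  [8,10]=2  [9,10]=1
  size 3 → [0,7,8]=1  [6,9,10]=1  [7,8,10]=3  [8,9,10]=3
  size 4 → [0,7,8,10]=4  [5,6,9,10]=1  [6,8,9,10]=4  [7,8,9,10]=6
  size 5 → [0,7,8,9,10]=10  [3,5,6,9,10]=1  [4,5,6,9,10]=1  [5,6,8,9,10]=5  [6,7,8,9,10]=10
  size 6 → [0,6,7,8,9,10]=20  [2,3,5,6,9,10]=1  [3,4,5,6,9,10]=2  [3,5,6,8,9,10]=6  [4,5,6,8,9,10]=6  [5,6,7,8,9,10]=15
  size 7 → [0,5,6,7,8,9,10]=35  [2,3,4,5,6,9,10]=3  [2,3,5,6,8,9,10]=7  [3,4,5,6,8,9,10]=14  [3,5,6,7,8,9,10]=21  [4,5,6,7,8,9,10]=21
  size 8 → [0,3,5,6,7,8,9,10]=56  [0,4,5,6,7,8,9,10]=56  [1,2,3,4,5,6,9,10]=3  [2,3,4,5,6,8,9,10]=24  [2,3,5,6,7,8,9,10]=28  [3,4,5,6,7,8,9,10]=56
  size 9 → [0,2,3,5,6,7,8,9,10]=84  [0,3,4,5,6,7,8,9,10]=168  [1,2,3,4,5,6,8,9,10]=27  [2,3,4,5,6,7,8,9,10]=108
  first=0(x) contributes 135
  first=1(b) contributes 360
|[w]| = 495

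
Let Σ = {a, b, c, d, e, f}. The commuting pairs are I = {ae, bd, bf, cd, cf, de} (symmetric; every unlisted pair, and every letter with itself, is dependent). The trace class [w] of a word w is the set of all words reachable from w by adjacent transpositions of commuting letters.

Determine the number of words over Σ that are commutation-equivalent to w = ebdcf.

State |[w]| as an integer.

9

piece 0:e — minimal
piece 1:b rests on {0:e}
piece 2:d — minimal
piece 3:c rests on {1:b}
piece 4:f rests on {0:e, 2:d}
minimal pieces: {0:e, 2:d}
ways to finish when only these pieces remain (= sum over removing one remaining piece with nothing left below it):
  1 left: {3}→1  {4}→1
  2 left: {1,3}→1  {2,4}→1  {3,4}→2
  3 left: {1,3,4}→3  {2,3,4}→3
  placing 0:e first → 6 extensions
  placing 2:d first → 3 extensions
total linear extensions = 9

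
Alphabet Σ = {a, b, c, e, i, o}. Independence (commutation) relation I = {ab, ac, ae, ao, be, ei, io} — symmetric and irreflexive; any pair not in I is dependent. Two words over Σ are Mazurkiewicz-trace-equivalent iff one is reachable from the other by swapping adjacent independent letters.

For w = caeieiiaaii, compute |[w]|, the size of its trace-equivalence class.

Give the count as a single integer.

drop 0:c onto floor
drop 1:a onto floor
drop 2:e onto {0:c}
drop 3:i onto {0:c, 1:a}
drop 4:e onto {2:e}
drop 5:i onto {3:i}
drop 6:i onto {5:i}
drop 7:a onto {6:i}
drop 8:a onto {7:a}
drop 9:i onto {8:a}
drop 10:i onto {9:i}
ground layer = {0:c, 1:a}
drop-orders for the pieces not yet dropped (sum over which currently-grounded one goes next):
  1 to go: {4} 1  {10} 1
  2 to go: {2,4} 1  {4,10} 2  {9,10} 1
  3 to go: {2,4,10} 3  {4,9,10} 3  {8,9,10} 1
  4 to go: {2,4,9,10} 6  {4,8,9,10} 4  {7,8,9,10} 1
  5 to go: {2,4,8,9,10} 10  {4,7,8,9,10} 5  {6,7,8,9,10} 1
  6 to go: {2,4,7,8,9,10} 15  {4,6,7,8,9,10} 6  {5,6,7,8,9,10} 1
  7 to go: {2,4,6,7,8,9,10} 21  {3,5,6,7,8,9,10} 1  {4,5,6,7,8,9,10} 7
  8 to go: {1,3,5,6,7,8,9,10} 1  {2,4,5,6,7,8,9,10} 28  {3,4,5,6,7,8,9,10} 8
  9 to go: {1,3,4,5,6,7,8,9,10} 9  {2,3,4,5,6,7,8,9,10} 36
  if 0:c drops first: 45 orders
  if 1:a drops first: 36 orders
heap linearizations: 81

81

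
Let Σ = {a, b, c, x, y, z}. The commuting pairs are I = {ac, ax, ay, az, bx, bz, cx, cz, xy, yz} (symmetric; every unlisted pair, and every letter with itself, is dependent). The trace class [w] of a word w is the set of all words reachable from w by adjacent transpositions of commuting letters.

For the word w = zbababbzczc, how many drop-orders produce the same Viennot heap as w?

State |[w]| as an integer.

165

drop 0:z onto floor
drop 1:b onto floor
drop 2:a onto {1:b}
drop 3:b onto {2:a}
drop 4:a onto {3:b}
drop 5:b onto {4:a}
drop 6:b onto {5:b}
drop 7:z onto {0:z}
drop 8:c onto {6:b}
drop 9:z onto {7:z}
drop 10:c onto {8:c}
ground layer = {0:z, 1:b}
drop-orders for the pieces not yet dropped (sum over which currently-grounded one goes next):
  1 to go: {9} 1  {10} 1
  2 to go: {7,9} 1  {8,10} 1  {9,10} 2
  3 to go: {0,7,9} 1  {6,8,10} 1  {7,9,10} 3  {8,9,10} 3
  4 to go: {0,7,9,10} 4  {5,6,8,10} 1  {6,8,9,10} 4  {7,8,9,10} 6
  5 to go: {0,7,8,9,10} 10  {4,5,6,8,10} 1  {5,6,8,9,10} 5  {6,7,8,9,10} 10
  6 to go: {0,6,7,8,9,10} 20  {3,4,5,6,8,10} 1  {4,5,6,8,9,10} 6  {5,6,7,8,9,10} 15
  7 to go: {0,5,6,7,8,9,10} 35  {2,3,4,5,6,8,10} 1  {3,4,5,6,8,9,10} 7  {4,5,6,7,8,9,10} 21
  8 to go: {0,4,5,6,7,8,9,10} 56  {1,2,3,4,5,6,8,10} 1  {2,3,4,5,6,8,9,10} 8  {3,4,5,6,7,8,9,10} 28
  9 to go: {0,3,4,5,6,7,8,9,10} 84  {1,2,3,4,5,6,8,9,10} 9  {2,3,4,5,6,7,8,9,10} 36
  if 0:z drops first: 45 orders
  if 1:b drops first: 120 orders
heap linearizations: 165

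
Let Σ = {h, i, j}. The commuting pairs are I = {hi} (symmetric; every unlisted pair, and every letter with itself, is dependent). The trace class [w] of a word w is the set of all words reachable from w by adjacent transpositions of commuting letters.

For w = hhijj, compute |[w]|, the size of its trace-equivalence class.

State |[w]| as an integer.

drop 0:h onto floor
drop 1:h onto {0:h}
drop 2:i onto floor
drop 3:j onto {1:h, 2:i}
drop 4:j onto {3:j}
ground layer = {0:h, 2:i}
drop-orders for the pieces not yet dropped (sum over which currently-grounded one goes next):
  1 to go: {4} 1
  2 to go: {3,4} 1
  3 to go: {1,3,4} 1  {2,3,4} 1
  if 0:h drops first: 2 orders
  if 2:i drops first: 1 orders
heap linearizations: 3

3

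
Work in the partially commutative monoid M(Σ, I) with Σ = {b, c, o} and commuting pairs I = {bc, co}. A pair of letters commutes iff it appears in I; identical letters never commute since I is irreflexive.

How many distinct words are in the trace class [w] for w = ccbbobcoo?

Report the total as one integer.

84

piece 0:c — minimal
piece 1:c rests on {0:c}
piece 2:b — minimal
piece 3:b rests on {2:b}
piece 4:o rests on {3:b}
piece 5:b rests on {4:o}
piece 6:c rests on {1:c}
piece 7:o rests on {5:b}
piece 8:o rests on {7:o}
minimal pieces: {0:c, 2:b}
ways to finish when only these pieces remain (= sum over removing one remaining piece with nothing left below it):
  1 left: {6}→1  {8}→1
  2 left: {1,6}→1  {6,8}→2  {7,8}→1
  3 left: {0,1,6}→1  {1,6,8}→3  {5,7,8}→1  {6,7,8}→3
  4 left: {0,1,6,8}→4  {1,6,7,8}→6  {4,5,7,8}→1  {5,6,7,8}→4
  5 left: {0,1,6,7,8}→10  {1,5,6,7,8}→10  {3,4,5,7,8}→1  {4,5,6,7,8}→5
  6 left: {0,1,5,6,7,8}→20  {1,4,5,6,7,8}→15  {2,3,4,5,7,8}→1  {3,4,5,6,7,8}→6
  7 left: {0,1,4,5,6,7,8}→35  {1,3,4,5,6,7,8}→21  {2,3,4,5,6,7,8}→7
  placing 0:c first → 28 extensions
  placing 2:b first → 56 extensions
total linear extensions = 84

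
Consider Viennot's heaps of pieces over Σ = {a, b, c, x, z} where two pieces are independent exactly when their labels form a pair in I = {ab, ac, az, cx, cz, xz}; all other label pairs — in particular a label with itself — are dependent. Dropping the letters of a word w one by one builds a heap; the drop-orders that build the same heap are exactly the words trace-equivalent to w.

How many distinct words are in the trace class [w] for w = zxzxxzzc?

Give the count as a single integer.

0(z) covers ∅
1(x) covers ∅
2(z) covers 0:z
3(x) covers 1:x
4(x) covers 3:x
5(z) covers 2:z
6(z) covers 5:z
7(c) covers ∅
floor of heap: 0:z, 1:x, 7:c
completions by unplaced set U, small U first (add the entries for U minus each lowest piece of U):
  |U|=1: {4}:1  {6}:1  {7}:1
  |U|=2: {3,4}:1  {4,6}:2  {4,7}:2  {5,6}:1  {6,7}:2
  |U|=3: {1,3,4}:1  {2,5,6}:1  {3,4,6}:3  {3,4,7}:3  {4,5,6}:3  {4,6,7}:6  {5,6,7}:3
  |U|=4: {0,2,5,6}:1  {1,3,4,6}:4  {1,3,4,7}:4  {2,4,5,6}:4  {2,5,6,7}:4  {3,4,5,6}:6  {3,4,6,7}:12  {4,5,6,7}:12
  |U|=5: {0,2,4,5,6}:5  {0,2,5,6,7}:5  {1,3,4,5,6}:10  {1,3,4,6,7}:20  {2,3,4,5,6}:10  {2,4,5,6,7}:20  {3,4,5,6,7}:30
  |U|=6: {0,2,3,4,5,6}:15  {0,2,4,5,6,7}:30  {1,2,3,4,5,6}:20  {1,3,4,5,6,7}:60  {2,3,4,5,6,7}:60
  start at 0(z): 140
  start at 1(x): 105
  start at 7(c): 35
sum over floor = 280

280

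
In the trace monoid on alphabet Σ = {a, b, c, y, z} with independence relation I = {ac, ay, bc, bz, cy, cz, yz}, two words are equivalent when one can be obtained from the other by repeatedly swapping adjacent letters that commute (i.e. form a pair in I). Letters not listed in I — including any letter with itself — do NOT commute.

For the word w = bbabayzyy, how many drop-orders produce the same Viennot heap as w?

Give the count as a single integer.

0(b) covers ∅
1(b) covers 0:b
2(a) covers 1:b
3(b) covers 2:a
4(a) covers 3:b
5(y) covers 3:b
6(z) covers 4:a
7(y) covers 5:y
8(y) covers 7:y
floor of heap: 0:b
completions by unplaced set U, small U first (add the entries for U minus each lowest piece of U):
  |U|=1: {6}:1  {8}:1
  |U|=2: {4,6}:1  {6,8}:2  {7,8}:1
  |U|=3: {4,6,8}:3  {5,7,8}:1  {6,7,8}:3
  |U|=4: {4,6,7,8}:6  {5,6,7,8}:4
  |U|=5: {4,5,6,7,8}:10
  |U|=6: {3,4,5,6,7,8}:10
  |U|=7: {2,3,4,5,6,7,8}:10
  start at 0(b): 10

10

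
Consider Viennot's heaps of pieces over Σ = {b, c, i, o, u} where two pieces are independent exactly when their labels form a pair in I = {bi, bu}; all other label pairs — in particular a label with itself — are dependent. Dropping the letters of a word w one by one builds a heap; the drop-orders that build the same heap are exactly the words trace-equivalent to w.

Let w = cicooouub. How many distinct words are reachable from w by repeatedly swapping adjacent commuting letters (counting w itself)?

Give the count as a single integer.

drop 0:c onto floor
drop 1:i onto {0:c}
drop 2:c onto {1:i}
drop 3:o onto {2:c}
drop 4:o onto {3:o}
drop 5:o onto {4:o}
drop 6:u onto {5:o}
drop 7:u onto {6:u}
drop 8:b onto {5:o}
ground layer = {0:c}
drop-orders for the pieces not yet dropped (sum over which currently-grounded one goes next):
  1 to go: {7} 1  {8} 1
  2 to go: {6,7} 1  {7,8} 2
  3 to go: {6,7,8} 3
  4 to go: {5,6,7,8} 3
  5 to go: {4,5,6,7,8} 3
  6 to go: {3,4,5,6,7,8} 3
  7 to go: {2,3,4,5,6,7,8} 3
  if 0:c drops first: 3 orders

3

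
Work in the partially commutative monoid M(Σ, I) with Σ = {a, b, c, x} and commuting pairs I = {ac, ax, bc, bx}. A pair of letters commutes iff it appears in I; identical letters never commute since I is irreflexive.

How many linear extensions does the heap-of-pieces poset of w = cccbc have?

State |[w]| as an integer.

#0=c has no predecessor
#1=c depends on [0:c]
#2=c depends on [1:c]
#3=b has no predecessor
#4=c depends on [2:c]
sources: [0:c, 3:b]
N(rest) = Σ N(rest − s) over sources s of rest; N(one piece) = 1:
  size 1 → [3]=1  [4]=1
  size 2 → [2,4]=1  [3,4]=2
  size 3 → [1,2,4]=1  [2,3,4]=3
  first=0(c) contributes 4
  first=3(b) contributes 1
|[w]| = 5

5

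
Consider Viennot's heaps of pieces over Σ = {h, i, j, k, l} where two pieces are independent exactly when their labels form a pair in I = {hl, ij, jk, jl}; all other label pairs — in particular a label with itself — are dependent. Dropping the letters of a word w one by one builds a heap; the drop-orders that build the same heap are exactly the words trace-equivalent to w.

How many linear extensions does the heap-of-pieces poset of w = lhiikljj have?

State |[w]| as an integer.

drop 0:l onto floor
drop 1:h onto floor
drop 2:i onto {0:l, 1:h}
drop 3:i onto {2:i}
drop 4:k onto {3:i}
drop 5:l onto {4:k}
drop 6:j onto {1:h}
drop 7:j onto {6:j}
ground layer = {0:l, 1:h}
drop-orders for the pieces not yet dropped (sum over which currently-grounded one goes next):
  1 to go: {5} 1  {7} 1
  2 to go: {4,5} 1  {5,7} 2  {6,7} 1
  3 to go: {3,4,5} 1  {4,5,7} 3  {5,6,7} 3
  4 to go: {2,3,4,5} 1  {3,4,5,7} 4  {4,5,6,7} 6
  5 to go: {0,2,3,4,5} 1  {2,3,4,5,7} 5  {3,4,5,6,7} 10
  6 to go: {0,2,3,4,5,7} 6  {2,3,4,5,6,7} 15
  if 0:l drops first: 15 orders
  if 1:h drops first: 21 orders
heap linearizations: 36

36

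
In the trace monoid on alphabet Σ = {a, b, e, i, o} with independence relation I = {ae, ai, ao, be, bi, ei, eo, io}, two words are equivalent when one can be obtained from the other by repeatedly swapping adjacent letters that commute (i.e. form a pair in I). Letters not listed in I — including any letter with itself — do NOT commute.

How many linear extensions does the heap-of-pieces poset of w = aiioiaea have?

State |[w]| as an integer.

1120

#0=a has no predecessor
#1=i has no predecessor
#2=i depends on [1:i]
#3=o has no predecessor
#4=i depends on [2:i]
#5=a depends on [0:a]
#6=e has no predecessor
#7=a depends on [5:a]
sources: [0:a, 1:i, 3:o, 6:e]
N(rest) = Σ N(rest − s) over sources s of rest; N(one piece) = 1:
  size 1 → [3]=1  [4]=1  [6]=1  [7]=1
  size 2 → [2,4]=1  [3,4]=2  [3,6]=2  [3,7]=2  [4,6]=2  [4,7]=2  [5,7]=1  [6,7]=2
  size 3 → [0,5,7]=1  [1,2,4]=1  [2,3,4]=3  [2,4,6]=3  [2,4,7]=3  [3,4,6]=6  [3,4,7]=6  [3,5,7]=3  [3,6,7]=6  [4,5,7]=3  [4,6,7]=6  [5,6,7]=3
  size 4 → [0,3,5,7]=4  [0,4,5,7]=4  [0,5,6,7]=4  [1,2,3,4]=4  [1,2,4,6]=4  [1,2,4,7]=4  [2,3,4,6]=12  [2,3,4,7]=12  [2,4,5,7]=6  [2,4,6,7]=12  [3,4,5,7]=12  [3,4,6,7]=24  [3,5,6,7]=12  [4,5,6,7]=12
  size 5 → [0,2,4,5,7]=10  [0,3,4,5,7]=20  [0,3,5,6,7]=20  [0,4,5,6,7]=20  [1,2,3,4,6]=20  [1,2,3,4,7]=20  [1,2,4,5,7]=10  [1,2,4,6,7]=20  [2,3,4,5,7]=30  [2,3,4,6,7]=60  [2,4,5,6,7]=30  [3,4,5,6,7]=60
  size 6 → [0,1,2,4,5,7]=20  [0,2,3,4,5,7]=60  [0,2,4,5,6,7]=60  [0,3,4,5,6,7]=120  [1,2,3,4,5,7]=60  [1,2,3,4,6,7]=120  [1,2,4,5,6,7]=60  [2,3,4,5,6,7]=180
  first=0(a) contributes 420
  first=1(i) contributes 420
  first=3(o) contributes 140
  first=6(e) contributes 140
|[w]| = 1120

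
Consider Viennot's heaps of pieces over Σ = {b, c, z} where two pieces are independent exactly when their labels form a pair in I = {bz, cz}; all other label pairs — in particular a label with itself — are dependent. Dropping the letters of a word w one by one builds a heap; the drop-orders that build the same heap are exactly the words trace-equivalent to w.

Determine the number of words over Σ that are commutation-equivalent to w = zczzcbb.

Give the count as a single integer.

0(z) covers ∅
1(c) covers ∅
2(z) covers 0:z
3(z) covers 2:z
4(c) covers 1:c
5(b) covers 4:c
6(b) covers 5:b
floor of heap: 0:z, 1:c
completions by unplaced set U, small U first (add the entries for U minus each lowest piece of U):
  |U|=1: {3}:1  {6}:1
  |U|=2: {2,3}:1  {3,6}:2  {5,6}:1
  |U|=3: {0,2,3}:1  {2,3,6}:3  {3,5,6}:3  {4,5,6}:1
  |U|=4: {0,2,3,6}:4  {1,4,5,6}:1  {2,3,5,6}:6  {3,4,5,6}:4
  |U|=5: {0,2,3,5,6}:10  {1,3,4,5,6}:5  {2,3,4,5,6}:10
  start at 0(z): 15
  start at 1(c): 20
sum over floor = 35

35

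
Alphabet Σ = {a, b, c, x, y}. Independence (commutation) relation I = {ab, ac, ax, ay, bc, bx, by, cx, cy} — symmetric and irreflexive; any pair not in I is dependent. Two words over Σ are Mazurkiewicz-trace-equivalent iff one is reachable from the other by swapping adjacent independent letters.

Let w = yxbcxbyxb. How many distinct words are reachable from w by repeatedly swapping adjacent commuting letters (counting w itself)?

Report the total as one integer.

504

0(y) covers ∅
1(x) covers 0:y
2(b) covers ∅
3(c) covers ∅
4(x) covers 1:x
5(b) covers 2:b
6(y) covers 4:x
7(x) covers 6:y
8(b) covers 5:b
floor of heap: 0:y, 2:b, 3:c
completions by unplaced set U, small U first (add the entries for U minus each lowest piece of U):
  |U|=1: {3}:1  {7}:1  {8}:1
  |U|=2: {3,7}:2  {3,8}:2  {5,8}:1  {6,7}:1  {7,8}:2
  |U|=3: {2,5,8}:1  {3,5,8}:3  {3,6,7}:3  {3,7,8}:6  {4,6,7}:1  {5,7,8}:3  {6,7,8}:3
  |U|=4: {1,4,6,7}:1  {2,3,5,8}:4  {2,5,7,8}:4  {3,4,6,7}:4  {3,5,7,8}:12  {3,6,7,8}:12  {4,6,7,8}:4  {5,6,7,8}:6
  |U|=5: {0,1,4,6,7}:1  {1,3,4,6,7}:5  {1,4,6,7,8}:5  {2,3,5,7,8}:20  {2,5,6,7,8}:10  {3,4,6,7,8}:20  {3,5,6,7,8}:30  {4,5,6,7,8}:10
  |U|=6: {0,1,3,4,6,7}:6  {0,1,4,6,7,8}:6  {1,3,4,6,7,8}:30  {1,4,5,6,7,8}:15  {2,3,5,6,7,8}:60  {2,4,5,6,7,8}:20  {3,4,5,6,7,8}:60
  |U|=7: {0,1,3,4,6,7,8}:42  {0,1,4,5,6,7,8}:21  {1,2,4,5,6,7,8}:35  {1,3,4,5,6,7,8}:105  {2,3,4,5,6,7,8}:140
  start at 0(y): 280
  start at 2(b): 168
  start at 3(c): 56
sum over floor = 504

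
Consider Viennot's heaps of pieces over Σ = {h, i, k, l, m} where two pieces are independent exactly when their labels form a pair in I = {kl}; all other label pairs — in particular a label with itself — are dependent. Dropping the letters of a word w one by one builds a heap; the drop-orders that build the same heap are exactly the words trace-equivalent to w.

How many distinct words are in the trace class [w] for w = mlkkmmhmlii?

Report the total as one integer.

#0=m has no predecessor
#1=l depends on [0:m]
#2=k depends on [0:m]
#3=k depends on [2:k]
#4=m depends on [1:l, 3:k]
#5=m depends on [4:m]
#6=h depends on [5:m]
#7=m depends on [6:h]
#8=l depends on [7:m]
#9=i depends on [8:l]
#10=i depends on [9:i]
sources: [0:m]
N(rest) = Σ N(rest − s) over sources s of rest; N(one piece) = 1:
  size 1 → [10]=1
  size 2 → [9,10]=1
  size 3 → [8,9,10]=1
  size 4 → [7,8,9,10]=1
  size 5 → [6,7,8,9,10]=1
  size 6 → [5,6,7,8,9,10]=1
  size 7 → [4,5,6,7,8,9,10]=1
  size 8 → [1,4,5,6,7,8,9,10]=1  [3,4,5,6,7,8,9,10]=1
  size 9 → [1,3,4,5,6,7,8,9,10]=2  [2,3,4,5,6,7,8,9,10]=1
  first=0(m) contributes 3

3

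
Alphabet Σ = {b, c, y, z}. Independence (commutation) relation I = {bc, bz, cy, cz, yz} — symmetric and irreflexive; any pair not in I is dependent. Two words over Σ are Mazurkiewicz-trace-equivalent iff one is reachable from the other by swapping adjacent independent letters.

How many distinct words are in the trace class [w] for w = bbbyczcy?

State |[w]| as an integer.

drop 0:b onto floor
drop 1:b onto {0:b}
drop 2:b onto {1:b}
drop 3:y onto {2:b}
drop 4:c onto floor
drop 5:z onto floor
drop 6:c onto {4:c}
drop 7:y onto {3:y}
ground layer = {0:b, 4:c, 5:z}
drop-orders for the pieces not yet dropped (sum over which currently-grounded one goes next):
  1 to go: {5} 1  {6} 1  {7} 1
  2 to go: {3,7} 1  {4,6} 1  {5,6} 2  {5,7} 2  {6,7} 2
  3 to go: {2,3,7} 1  {3,5,7} 3  {3,6,7} 3  {4,5,6} 3  {4,6,7} 3  {5,6,7} 6
  4 to go: {1,2,3,7} 1  {2,3,5,7} 4  {2,3,6,7} 4  {3,4,6,7} 6  {3,5,6,7} 12  {4,5,6,7} 12
  5 to go: {0,1,2,3,7} 1  {1,2,3,5,7} 5  {1,2,3,6,7} 5  {2,3,4,6,7} 10  {2,3,5,6,7} 20  {3,4,5,6,7} 30
  6 to go: {0,1,2,3,5,7} 6  {0,1,2,3,6,7} 6  {1,2,3,4,6,7} 15  {1,2,3,5,6,7} 30  {2,3,4,5,6,7} 60
  if 0:b drops first: 105 orders
  if 4:c drops first: 42 orders
  if 5:z drops first: 21 orders
heap linearizations: 168

168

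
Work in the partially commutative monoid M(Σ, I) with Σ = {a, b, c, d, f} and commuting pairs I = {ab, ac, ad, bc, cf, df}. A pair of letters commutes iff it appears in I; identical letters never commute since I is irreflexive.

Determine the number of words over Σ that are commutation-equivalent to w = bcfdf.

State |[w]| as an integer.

9

#0=b has no predecessor
#1=c has no predecessor
#2=f depends on [0:b]
#3=d depends on [0:b, 1:c]
#4=f depends on [2:f]
sources: [0:b, 1:c]
N(rest) = Σ N(rest − s) over sources s of rest; N(one piece) = 1:
  size 1 → [3]=1  [4]=1
  size 2 → [1,3]=1  [2,4]=1  [3,4]=2
  size 3 → [1,3,4]=3  [2,3,4]=3
  first=0(b) contributes 6
  first=1(c) contributes 3
|[w]| = 9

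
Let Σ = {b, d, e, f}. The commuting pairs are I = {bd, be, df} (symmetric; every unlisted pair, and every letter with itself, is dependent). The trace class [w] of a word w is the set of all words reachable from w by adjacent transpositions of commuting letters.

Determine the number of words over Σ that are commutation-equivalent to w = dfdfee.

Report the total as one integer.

6

#0=d has no predecessor
#1=f has no predecessor
#2=d depends on [0:d]
#3=f depends on [1:f]
#4=e depends on [2:d, 3:f]
#5=e depends on [4:e]
sources: [0:d, 1:f]
N(rest) = Σ N(rest − s) over sources s of rest; N(one piece) = 1:
  size 1 → [5]=1
  size 2 → [4,5]=1
  size 3 → [2,4,5]=1  [3,4,5]=1
  size 4 → [0,2,4,5]=1  [1,3,4,5]=1  [2,3,4,5]=2
  first=0(d) contributes 3
  first=1(f) contributes 3
|[w]| = 6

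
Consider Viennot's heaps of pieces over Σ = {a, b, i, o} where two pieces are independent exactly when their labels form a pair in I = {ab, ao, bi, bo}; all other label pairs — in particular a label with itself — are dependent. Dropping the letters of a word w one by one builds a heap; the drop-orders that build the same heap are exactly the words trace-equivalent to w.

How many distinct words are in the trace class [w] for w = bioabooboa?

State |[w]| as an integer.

#0=b has no predecessor
#1=i has no predecessor
#2=o depends on [1:i]
#3=a depends on [1:i]
#4=b depends on [0:b]
#5=o depends on [2:o]
#6=o depends on [5:o]
#7=b depends on [4:b]
#8=o depends on [6:o]
#9=a depends on [3:a]
sources: [0:b, 1:i]
N(rest) = Σ N(rest − s) over sources s of rest; N(one piece) = 1:
  size 1 → [7]=1  [8]=1  [9]=1
  size 2 → [3,9]=1  [4,7]=1  [6,8]=1  [7,8]=2  [7,9]=2  [8,9]=2
  size 3 → [0,4,7]=1  [3,7,9]=3  [3,8,9]=3  [4,7,8]=3  [4,7,9]=3  [5,6,8]=1  [6,7,8]=3  [6,8,9]=3  [7,8,9]=6
  size 4 → [0,4,7,8]=4  [0,4,7,9]=4  [2,5,6,8]=1  [3,4,7,9]=6  [3,6,8,9]=6  [3,7,8,9]=12  [4,6,7,8]=6  [4,7,8,9]=12  [5,6,7,8]=4  [5,6,8,9]=4  [6,7,8,9]=12
  size 5 → [0,3,4,7,9]=10  [0,4,6,7,8]=10  [0,4,7,8,9]=20  [2,5,6,7,8]=5  [2,5,6,8,9]=5  [3,4,7,8,9]=30  [3,5,6,8,9]=10  [3,6,7,8,9]=30  [4,5,6,7,8]=10  [4,6,7,8,9]=30  [5,6,7,8,9]=20
  size 6 → [0,3,4,7,8,9]=60  [0,4,5,6,7,8]=20  [0,4,6,7,8,9]=60  [2,3,5,6,8,9]=15  [2,4,5,6,7,8]=15  [2,5,6,7,8,9]=30  [3,4,6,7,8,9]=90  [3,5,6,7,8,9]=60  [4,5,6,7,8,9]=60
  size 7 → [0,2,4,5,6,7,8]=35  [0,3,4,6,7,8,9]=210  [0,4,5,6,7,8,9]=140  [1,2,3,5,6,8,9]=15  [2,3,5,6,7,8,9]=105  [2,4,5,6,7,8,9]=105  [3,4,5,6,7,8,9]=210
  size 8 → [0,2,4,5,6,7,8,9]=280  [0,3,4,5,6,7,8,9]=560  [1,2,3,5,6,7,8,9]=120  [2,3,4,5,6,7,8,9]=420
  first=0(b) contributes 540
  first=1(i) contributes 1260
|[w]| = 1800

1800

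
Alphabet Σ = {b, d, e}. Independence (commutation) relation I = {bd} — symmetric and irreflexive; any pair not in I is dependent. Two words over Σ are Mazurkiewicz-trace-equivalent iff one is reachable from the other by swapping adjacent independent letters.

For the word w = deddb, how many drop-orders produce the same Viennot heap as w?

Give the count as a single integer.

drop 0:d onto floor
drop 1:e onto {0:d}
drop 2:d onto {1:e}
drop 3:d onto {2:d}
drop 4:b onto {1:e}
ground layer = {0:d}
drop-orders for the pieces not yet dropped (sum over which currently-grounded one goes next):
  1 to go: {3} 1  {4} 1
  2 to go: {2,3} 1  {3,4} 2
  3 to go: {2,3,4} 3
  if 0:d drops first: 3 orders

3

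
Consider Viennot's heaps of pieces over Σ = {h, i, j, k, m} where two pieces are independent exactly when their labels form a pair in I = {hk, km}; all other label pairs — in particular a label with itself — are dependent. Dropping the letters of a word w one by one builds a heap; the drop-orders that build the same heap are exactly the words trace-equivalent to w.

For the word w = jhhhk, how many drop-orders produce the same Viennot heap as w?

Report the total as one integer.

4

piece 0:j — minimal
piece 1:h rests on {0:j}
piece 2:h rests on {1:h}
piece 3:h rests on {2:h}
piece 4:k rests on {0:j}
minimal pieces: {0:j}
ways to finish when only these pieces remain (= sum over removing one remaining piece with nothing left below it):
  1 left: {3}→1  {4}→1
  2 left: {2,3}→1  {3,4}→2
  3 left: {1,2,3}→1  {2,3,4}→3
  placing 0:j first → 4 extensions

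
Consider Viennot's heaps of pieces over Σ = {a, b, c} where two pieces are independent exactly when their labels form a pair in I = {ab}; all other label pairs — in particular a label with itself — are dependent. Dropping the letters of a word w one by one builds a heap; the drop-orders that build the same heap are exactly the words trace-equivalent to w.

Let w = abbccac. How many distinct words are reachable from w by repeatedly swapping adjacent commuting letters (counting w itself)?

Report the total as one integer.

piece 0:a — minimal
piece 1:b — minimal
piece 2:b rests on {1:b}
piece 3:c rests on {0:a, 2:b}
piece 4:c rests on {3:c}
piece 5:a rests on {4:c}
piece 6:c rests on {5:a}
minimal pieces: {0:a, 1:b}
ways to finish when only these pieces remain (= sum over removing one remaining piece with nothing left below it):
  1 left: {6}→1
  2 left: {5,6}→1
  3 left: {4,5,6}→1
  4 left: {3,4,5,6}→1
  5 left: {0,3,4,5,6}→1  {2,3,4,5,6}→1
  placing 0:a first → 1 extensions
  placing 1:b first → 2 extensions
total linear extensions = 3

3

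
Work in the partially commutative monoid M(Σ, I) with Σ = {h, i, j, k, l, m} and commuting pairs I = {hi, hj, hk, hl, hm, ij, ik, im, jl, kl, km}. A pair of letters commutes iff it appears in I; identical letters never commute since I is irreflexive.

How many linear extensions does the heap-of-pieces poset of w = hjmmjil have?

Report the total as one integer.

#0=h has no predecessor
#1=j has no predecessor
#2=m depends on [1:j]
#3=m depends on [2:m]
#4=j depends on [3:m]
#5=i has no predecessor
#6=l depends on [3:m, 5:i]
sources: [0:h, 1:j, 5:i]
N(rest) = Σ N(rest − s) over sources s of rest; N(one piece) = 1:
  size 1 → [0]=1  [4]=1  [6]=1
  size 2 → [0,4]=2  [0,6]=2  [4,6]=2  [5,6]=1
  size 3 → [0,4,6]=6  [0,5,6]=3  [3,4,6]=2  [4,5,6]=3
  size 4 → [0,3,4,6]=8  [0,4,5,6]=12  [2,3,4,6]=2  [3,4,5,6]=5
  size 5 → [0,2,3,4,6]=10  [0,3,4,5,6]=25  [1,2,3,4,6]=2  [2,3,4,5,6]=7
  first=0(h) contributes 9
  first=1(j) contributes 42
  first=5(i) contributes 12
|[w]| = 63

63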